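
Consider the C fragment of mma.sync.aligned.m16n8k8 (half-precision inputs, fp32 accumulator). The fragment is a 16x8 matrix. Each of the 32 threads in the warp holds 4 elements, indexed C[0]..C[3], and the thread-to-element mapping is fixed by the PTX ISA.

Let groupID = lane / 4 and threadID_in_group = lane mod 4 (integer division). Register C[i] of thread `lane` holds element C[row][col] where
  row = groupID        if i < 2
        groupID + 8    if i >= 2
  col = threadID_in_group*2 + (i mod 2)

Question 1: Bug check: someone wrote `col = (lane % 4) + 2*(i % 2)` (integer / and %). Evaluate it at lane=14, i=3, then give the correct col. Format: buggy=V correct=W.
buggy=4 correct=5

`(lane % 4) + 2*(i % 2)`[14,3]→4
lane 14: G=3 (14/4), T=2 (14%4)
i=3: r=3+8=11, c=2*2+1=5
col: 4 vs 5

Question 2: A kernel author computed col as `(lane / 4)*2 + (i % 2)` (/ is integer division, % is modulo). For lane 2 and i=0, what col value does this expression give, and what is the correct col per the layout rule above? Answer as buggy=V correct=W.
`(lane / 4)*2 + (i % 2)`[2,0]=>0
lane 2=>2/4=0, 2 mod 4=2
i=0  r:0+0=>0  c:2·2+0=>4
col: 0 vs 4

buggy=0 correct=4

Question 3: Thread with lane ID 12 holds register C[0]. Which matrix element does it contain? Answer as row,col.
3,0

L=12⇒gr=12>>2=3, th=12&3=0
[0]⇒row 3+0=3  col 0·2+0=0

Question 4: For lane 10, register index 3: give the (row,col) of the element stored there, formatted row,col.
10,5

10: gid=2,tid=2
[3] (2+8,2*2+1) = (10,5)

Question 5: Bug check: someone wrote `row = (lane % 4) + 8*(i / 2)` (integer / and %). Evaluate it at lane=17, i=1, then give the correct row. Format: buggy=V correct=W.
buggy=1 correct=4

`(lane % 4) + 8*(i / 2)`[17,1]→1
lane 17: G=4 (17/4), T=1 (17%4)
i=1: r=4+0=4, c=1*2+1=3
row: 1 vs 4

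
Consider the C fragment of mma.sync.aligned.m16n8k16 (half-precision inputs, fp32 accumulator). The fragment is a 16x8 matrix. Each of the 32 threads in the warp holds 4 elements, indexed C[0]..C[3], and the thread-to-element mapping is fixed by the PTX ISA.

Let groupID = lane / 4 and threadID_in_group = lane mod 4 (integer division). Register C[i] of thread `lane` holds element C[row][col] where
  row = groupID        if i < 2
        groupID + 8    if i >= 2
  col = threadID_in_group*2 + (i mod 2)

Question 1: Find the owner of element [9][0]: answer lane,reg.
r=9⇒gr=1,Rb=1  c=0⇒th=0,odd=0
L=1*4+0=4  i=1*2+0=2

4,2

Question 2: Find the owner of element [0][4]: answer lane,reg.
r=0->g=0,rb=0  c=4->t=2,b0=0
L=0*4+2=2  i=0*2+0=0

2,0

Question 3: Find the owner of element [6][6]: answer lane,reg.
r:6=>grp=6,rB=0  c:6=>tig=3,lo=0
L=6*4+3=27  i=0*2+0=0

27,0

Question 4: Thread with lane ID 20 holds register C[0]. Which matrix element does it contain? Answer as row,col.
lane 20: g=5 (20/4), t=0 (20%4)
i=0: r=5+0=5, c=0*2+0=0

5,0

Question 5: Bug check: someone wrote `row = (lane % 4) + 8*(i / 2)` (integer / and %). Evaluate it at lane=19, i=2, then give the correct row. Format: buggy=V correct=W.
buggy=11 correct=12

`(lane % 4) + 8*(i / 2)`[19,2]->11
lane 19: gid=4 (19/4), tid=3 (19%4)
i=2: r=4+8=12, c=3*2+0=6
row: 11 vs 12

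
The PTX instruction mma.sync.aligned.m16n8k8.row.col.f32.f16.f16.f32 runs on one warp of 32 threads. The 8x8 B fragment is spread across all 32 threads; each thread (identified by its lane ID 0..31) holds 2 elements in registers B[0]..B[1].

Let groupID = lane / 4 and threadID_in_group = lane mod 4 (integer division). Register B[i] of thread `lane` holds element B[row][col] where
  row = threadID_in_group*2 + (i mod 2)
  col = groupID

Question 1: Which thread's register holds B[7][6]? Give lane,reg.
27,1

c:6=>grp=6  r:7=>tig=3,lo=1
L=6*4+3=27  i=1=1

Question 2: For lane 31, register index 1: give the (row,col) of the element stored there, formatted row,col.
31: grp=7,tig=3
[1] (3*2+1,7) = (7,7)

7,7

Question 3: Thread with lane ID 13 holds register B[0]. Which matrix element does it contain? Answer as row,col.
lane 13: gr=3 (13/4), th=1 (13%4)
i=0: r=1*2+0=2, c=gr=3

2,3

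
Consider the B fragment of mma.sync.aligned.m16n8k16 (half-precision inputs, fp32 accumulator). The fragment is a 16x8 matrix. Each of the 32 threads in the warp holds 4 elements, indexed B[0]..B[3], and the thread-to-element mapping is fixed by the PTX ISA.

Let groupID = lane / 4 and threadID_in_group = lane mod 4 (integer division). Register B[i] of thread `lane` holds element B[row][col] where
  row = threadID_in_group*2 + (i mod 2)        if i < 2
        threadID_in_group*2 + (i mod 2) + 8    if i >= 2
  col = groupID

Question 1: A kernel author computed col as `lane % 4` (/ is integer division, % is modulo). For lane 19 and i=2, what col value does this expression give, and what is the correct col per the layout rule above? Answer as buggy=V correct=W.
`lane % 4`[19,2]->3
lane 19: g=4 (19/4), t=3 (19%4)
i=2: r=3*2+0+8=14, c=g=4
col: 3 vs 4

buggy=3 correct=4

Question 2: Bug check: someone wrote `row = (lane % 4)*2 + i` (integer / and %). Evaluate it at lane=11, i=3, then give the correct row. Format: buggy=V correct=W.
buggy=9 correct=15

`(lane % 4)*2 + i`[11,3]->9
L=11->gid=11>>2=2, tid=11&3=3
[3]->row 3·2+1+8=15  col gid=2
row: 9 vs 15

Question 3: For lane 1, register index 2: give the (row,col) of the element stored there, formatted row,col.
10,0

1: g=0,t=1
[2] (1*2+0+8,0) = (10,0)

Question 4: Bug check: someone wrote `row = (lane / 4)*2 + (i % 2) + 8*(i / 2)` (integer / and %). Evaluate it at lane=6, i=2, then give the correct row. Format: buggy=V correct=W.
`(lane / 4)*2 + (i % 2) + 8*(i / 2)`[6,2]->10
6: gid=1,tid=2
[2] (2*2+0+8,1) = (12,1)
row: 10 vs 12

buggy=10 correct=12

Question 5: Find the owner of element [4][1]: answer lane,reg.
6,0

c:1=>grp=1  r:4=>rB=0,tig=2,lo=0
L=1*4+2=6  i=0*2+0=0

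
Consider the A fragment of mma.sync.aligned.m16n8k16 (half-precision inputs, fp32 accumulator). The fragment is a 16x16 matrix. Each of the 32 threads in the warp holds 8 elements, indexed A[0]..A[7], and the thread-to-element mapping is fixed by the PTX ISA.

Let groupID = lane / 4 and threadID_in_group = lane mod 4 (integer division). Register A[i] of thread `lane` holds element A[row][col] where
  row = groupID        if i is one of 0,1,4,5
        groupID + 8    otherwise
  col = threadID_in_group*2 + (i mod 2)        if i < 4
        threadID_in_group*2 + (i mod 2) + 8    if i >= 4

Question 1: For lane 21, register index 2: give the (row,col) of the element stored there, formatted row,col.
13,2

lane 21->21/4=5, 21 mod 4=1
i=2  r:5+8->13  c:2·1+0+0->2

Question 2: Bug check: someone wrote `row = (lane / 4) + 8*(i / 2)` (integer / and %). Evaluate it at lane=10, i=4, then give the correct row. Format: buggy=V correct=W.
buggy=18 correct=2

`(lane / 4) + 8*(i / 2)`[10,4]->18
10: g=2,t=2
[4] (2+0,2*2+0+8) = (2,12)
row: 18 vs 2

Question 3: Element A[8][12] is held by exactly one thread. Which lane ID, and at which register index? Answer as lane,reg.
2,6

r:8=>grp=0,rB=1  c:12=>cB=1,tig=2,lo=0
L=0*4+2=2  i=1*4+1*2+0=6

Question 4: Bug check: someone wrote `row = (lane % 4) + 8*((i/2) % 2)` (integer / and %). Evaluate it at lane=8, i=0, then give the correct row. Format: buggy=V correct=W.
buggy=0 correct=2

`(lane % 4) + 8*((i/2) % 2)`[8,0]⇒0
L=8⇒gr=8>>2=2, th=8&3=0
[0]⇒row 2+0=2  col 0·2+0+0=0
row: 0 vs 2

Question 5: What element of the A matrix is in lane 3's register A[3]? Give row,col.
3: gid=0,tid=3
[3] (0+8,3*2+1+0) = (8,7)

8,7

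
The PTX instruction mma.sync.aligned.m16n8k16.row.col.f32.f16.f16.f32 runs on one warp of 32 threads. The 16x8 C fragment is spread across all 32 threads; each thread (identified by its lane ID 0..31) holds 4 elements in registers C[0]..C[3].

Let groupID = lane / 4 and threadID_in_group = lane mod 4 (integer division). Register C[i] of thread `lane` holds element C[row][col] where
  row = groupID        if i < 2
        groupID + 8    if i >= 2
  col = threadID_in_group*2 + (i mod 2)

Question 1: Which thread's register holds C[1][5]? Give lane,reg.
r: 1->gid=1,r8=0  c: 5->tid=2,i&1=1
L=1*4+2=6  i=0*2+1=1

6,1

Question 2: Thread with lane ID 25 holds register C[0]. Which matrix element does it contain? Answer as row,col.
6,2

25: grp=6,tig=1
[0] (6+0,1*2+0) = (6,2)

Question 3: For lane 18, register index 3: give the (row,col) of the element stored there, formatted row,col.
12,5

lane 18->18/4=4, 18 mod 4=2
i=3  r:4+8->12  c:2·2+1->5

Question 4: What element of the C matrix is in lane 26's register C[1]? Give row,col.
6,5

lane 26->26/4=6, 26 mod 4=2
i=1  r:6+0->6  c:2·2+1->5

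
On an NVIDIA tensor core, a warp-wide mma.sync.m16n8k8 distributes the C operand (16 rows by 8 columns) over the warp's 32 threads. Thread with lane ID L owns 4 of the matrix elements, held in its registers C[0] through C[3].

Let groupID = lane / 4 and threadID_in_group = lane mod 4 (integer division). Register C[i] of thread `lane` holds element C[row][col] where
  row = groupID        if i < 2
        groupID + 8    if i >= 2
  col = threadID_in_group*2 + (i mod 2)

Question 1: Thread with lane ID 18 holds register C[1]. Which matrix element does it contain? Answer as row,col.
18: gr=4,th=2
[1] (4+0,2*2+1) = (4,5)

4,5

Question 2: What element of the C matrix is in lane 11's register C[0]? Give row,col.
11: gid=2,tid=3
[0] (2+0,3*2+0) = (2,6)

2,6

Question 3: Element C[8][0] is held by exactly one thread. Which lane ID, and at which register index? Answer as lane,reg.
r=8->g=0,rb=1  c=0->t=0,b0=0
L=0*4+0=0  i=1*2+0=2

0,2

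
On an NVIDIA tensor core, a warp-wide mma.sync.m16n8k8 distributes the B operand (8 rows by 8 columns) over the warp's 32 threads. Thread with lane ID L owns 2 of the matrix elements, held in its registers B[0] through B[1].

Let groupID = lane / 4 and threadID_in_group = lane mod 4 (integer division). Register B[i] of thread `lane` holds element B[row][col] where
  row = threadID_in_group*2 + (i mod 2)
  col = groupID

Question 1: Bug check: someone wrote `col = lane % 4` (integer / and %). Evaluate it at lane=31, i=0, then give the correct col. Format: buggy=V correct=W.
buggy=3 correct=7

`lane % 4`[31,0]→3
L=31→G=31>>2=7, T=31&3=3
[0]→row 3·2+0=6  col G=7
col: 3 vs 7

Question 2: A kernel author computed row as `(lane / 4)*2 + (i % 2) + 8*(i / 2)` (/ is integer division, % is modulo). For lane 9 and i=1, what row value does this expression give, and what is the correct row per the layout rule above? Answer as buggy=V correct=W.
`(lane / 4)*2 + (i % 2) + 8*(i / 2)`[9,1]→5
lane 9→9/4=2, 9 mod 4=1
i=1  r:2·1+1→3  c:2
row: 5 vs 3

buggy=5 correct=3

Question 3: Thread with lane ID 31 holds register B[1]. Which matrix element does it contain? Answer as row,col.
7,7

lane 31→31/4=7, 31 mod 4=3
i=1  r:2·3+1→7  c:7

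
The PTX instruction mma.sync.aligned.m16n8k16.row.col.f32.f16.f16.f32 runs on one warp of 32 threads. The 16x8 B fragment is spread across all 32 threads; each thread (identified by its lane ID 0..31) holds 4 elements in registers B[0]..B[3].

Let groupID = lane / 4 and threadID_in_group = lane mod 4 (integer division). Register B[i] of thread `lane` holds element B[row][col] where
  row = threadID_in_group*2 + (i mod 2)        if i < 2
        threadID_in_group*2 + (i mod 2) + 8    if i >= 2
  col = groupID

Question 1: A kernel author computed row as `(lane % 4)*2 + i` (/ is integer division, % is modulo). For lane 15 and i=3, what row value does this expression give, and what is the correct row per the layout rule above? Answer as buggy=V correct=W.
`(lane % 4)*2 + i`[15,3]->9
15: gid=3,tid=3
[3] (3*2+1+8,3) = (15,3)
row: 9 vs 15

buggy=9 correct=15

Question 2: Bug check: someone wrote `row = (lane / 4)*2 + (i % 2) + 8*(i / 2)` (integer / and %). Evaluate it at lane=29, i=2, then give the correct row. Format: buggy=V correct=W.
buggy=22 correct=10

`(lane / 4)*2 + (i % 2) + 8*(i / 2)`[29,2]→22
lane 29→29/4=7, 29 mod 4=1
i=2  r:2·1+0+8→10  c:7
row: 22 vs 10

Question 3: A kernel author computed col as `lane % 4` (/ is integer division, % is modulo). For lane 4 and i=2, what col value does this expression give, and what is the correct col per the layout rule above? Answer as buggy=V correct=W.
buggy=0 correct=1

`lane % 4`[4,2]⇒0
L=4⇒gr=4>>2=1, th=4&3=0
[2]⇒row 0·2+0+8=8  col gr=1
col: 0 vs 1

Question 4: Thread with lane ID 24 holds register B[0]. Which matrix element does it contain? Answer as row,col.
lane 24->24/4=6, 24 mod 4=0
i=0  r:2·0+0+0->0  c:6

0,6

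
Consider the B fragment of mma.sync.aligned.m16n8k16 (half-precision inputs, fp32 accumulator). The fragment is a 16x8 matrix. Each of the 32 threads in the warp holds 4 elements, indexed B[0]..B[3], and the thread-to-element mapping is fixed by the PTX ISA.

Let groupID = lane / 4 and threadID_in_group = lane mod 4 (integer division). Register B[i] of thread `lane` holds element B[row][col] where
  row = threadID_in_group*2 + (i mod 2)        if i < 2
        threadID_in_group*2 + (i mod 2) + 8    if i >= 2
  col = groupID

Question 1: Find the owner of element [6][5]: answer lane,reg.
c:5=>grp=5  r:6=>rB=0,tig=3,lo=0
L=5*4+3=23  i=0*2+0=0

23,0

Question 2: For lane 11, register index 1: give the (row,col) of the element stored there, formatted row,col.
11: grp=2,tig=3
[1] (3*2+1+0,2) = (7,2)

7,2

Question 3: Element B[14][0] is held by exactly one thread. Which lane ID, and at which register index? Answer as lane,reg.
c=0→G=0  r=14→rhi=1,T=3,p=0
L=0*4+3=3  i=1*2+0=2

3,2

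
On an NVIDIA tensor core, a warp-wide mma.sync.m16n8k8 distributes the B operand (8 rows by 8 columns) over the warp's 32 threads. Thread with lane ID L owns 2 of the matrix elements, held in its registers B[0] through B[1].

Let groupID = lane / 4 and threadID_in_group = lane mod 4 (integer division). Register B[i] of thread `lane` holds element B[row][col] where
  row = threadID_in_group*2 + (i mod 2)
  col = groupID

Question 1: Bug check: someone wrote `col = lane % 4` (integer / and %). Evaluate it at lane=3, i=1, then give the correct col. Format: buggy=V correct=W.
buggy=3 correct=0

`lane % 4`[3,1]->3
lane 3: g=0 (3/4), t=3 (3%4)
i=1: r=3*2+1=7, c=g=0
col: 3 vs 0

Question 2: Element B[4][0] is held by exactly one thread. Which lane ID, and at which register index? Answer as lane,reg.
c=0->g=0  r=4->t=2,b0=0
L=0*4+2=2  i=0=0

2,0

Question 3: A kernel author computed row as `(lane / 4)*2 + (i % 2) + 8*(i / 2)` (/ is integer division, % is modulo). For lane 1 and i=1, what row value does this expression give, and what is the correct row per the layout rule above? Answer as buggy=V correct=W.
`(lane / 4)*2 + (i % 2) + 8*(i / 2)`[1,1]->1
lane 1->1/4=0, 1 mod 4=1
i=1  r:2·1+1->3  c:0
row: 1 vs 3

buggy=1 correct=3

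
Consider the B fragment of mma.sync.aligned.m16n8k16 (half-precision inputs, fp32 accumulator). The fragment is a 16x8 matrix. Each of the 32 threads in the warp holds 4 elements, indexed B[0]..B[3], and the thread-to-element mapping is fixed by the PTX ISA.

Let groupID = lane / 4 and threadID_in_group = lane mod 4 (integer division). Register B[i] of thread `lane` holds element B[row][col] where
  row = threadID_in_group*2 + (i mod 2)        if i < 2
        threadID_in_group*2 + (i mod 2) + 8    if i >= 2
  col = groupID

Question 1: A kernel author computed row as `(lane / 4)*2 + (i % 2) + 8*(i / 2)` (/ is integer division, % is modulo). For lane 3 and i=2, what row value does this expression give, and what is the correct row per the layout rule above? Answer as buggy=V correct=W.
buggy=8 correct=14

`(lane / 4)*2 + (i % 2) + 8*(i / 2)`[3,2]=>8
lane 3: grp=0 (3/4), tig=3 (3%4)
i=2: r=3*2+0+8=14, c=grp=0
row: 8 vs 14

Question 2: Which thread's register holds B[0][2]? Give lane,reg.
8,0

c=2->g=2  r=0->rb=0,t=0,b0=0
L=2*4+0=8  i=0*2+0=0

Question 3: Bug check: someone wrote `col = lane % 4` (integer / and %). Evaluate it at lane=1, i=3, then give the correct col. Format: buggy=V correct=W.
`lane % 4`[1,3]=>1
L=1=>grp=1>>2=0, tig=1&3=1
[3]=>row 1·2+1+8=11  col grp=0
col: 1 vs 0

buggy=1 correct=0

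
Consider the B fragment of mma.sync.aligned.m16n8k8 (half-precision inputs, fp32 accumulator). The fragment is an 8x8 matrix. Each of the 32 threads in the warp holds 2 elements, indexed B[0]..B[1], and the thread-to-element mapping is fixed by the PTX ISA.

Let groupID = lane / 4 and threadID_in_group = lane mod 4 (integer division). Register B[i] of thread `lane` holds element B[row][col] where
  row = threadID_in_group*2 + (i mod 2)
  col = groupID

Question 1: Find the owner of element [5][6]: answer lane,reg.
26,1

c=6→G=6  r=5→T=2,p=1
L=6*4+2=26  i=1=1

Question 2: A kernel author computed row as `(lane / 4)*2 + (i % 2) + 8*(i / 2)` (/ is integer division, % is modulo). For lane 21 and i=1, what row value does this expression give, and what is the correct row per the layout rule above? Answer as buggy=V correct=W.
buggy=11 correct=3

`(lane / 4)*2 + (i % 2) + 8*(i / 2)`[21,1]→11
L=21→G=21>>2=5, T=21&3=1
[1]→row 1·2+1=3  col G=5
row: 11 vs 3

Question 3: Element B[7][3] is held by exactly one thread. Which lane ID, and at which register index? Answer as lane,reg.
c=3->g=3  r=7->t=3,b0=1
L=3*4+3=15  i=1=1

15,1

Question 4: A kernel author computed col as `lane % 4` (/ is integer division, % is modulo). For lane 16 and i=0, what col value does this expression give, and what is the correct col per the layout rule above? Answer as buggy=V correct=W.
buggy=0 correct=4

`lane % 4`[16,0]=>0
lane 16=>16/4=4, 16 mod 4=0
i=0  r:2·0+0=>0  c:4
col: 0 vs 4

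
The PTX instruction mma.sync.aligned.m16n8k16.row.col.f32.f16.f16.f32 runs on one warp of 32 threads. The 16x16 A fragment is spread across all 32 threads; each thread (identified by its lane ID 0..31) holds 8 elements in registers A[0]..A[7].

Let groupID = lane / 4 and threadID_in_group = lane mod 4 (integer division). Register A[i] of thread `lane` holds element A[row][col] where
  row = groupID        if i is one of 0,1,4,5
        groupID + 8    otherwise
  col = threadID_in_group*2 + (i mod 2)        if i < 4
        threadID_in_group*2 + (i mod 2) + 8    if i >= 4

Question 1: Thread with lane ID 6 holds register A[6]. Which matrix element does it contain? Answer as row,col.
9,12

6: G=1,T=2
[6] (1+8,2*2+0+8) = (9,12)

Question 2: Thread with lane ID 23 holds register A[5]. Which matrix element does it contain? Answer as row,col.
5,15

lane 23: grp=5 (23/4), tig=3 (23%4)
i=5: r=5+0=5, c=3*2+1+8=15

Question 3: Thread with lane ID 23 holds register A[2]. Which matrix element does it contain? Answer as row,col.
13,6

lane 23: grp=5 (23/4), tig=3 (23%4)
i=2: r=5+8=13, c=3*2+0+0=6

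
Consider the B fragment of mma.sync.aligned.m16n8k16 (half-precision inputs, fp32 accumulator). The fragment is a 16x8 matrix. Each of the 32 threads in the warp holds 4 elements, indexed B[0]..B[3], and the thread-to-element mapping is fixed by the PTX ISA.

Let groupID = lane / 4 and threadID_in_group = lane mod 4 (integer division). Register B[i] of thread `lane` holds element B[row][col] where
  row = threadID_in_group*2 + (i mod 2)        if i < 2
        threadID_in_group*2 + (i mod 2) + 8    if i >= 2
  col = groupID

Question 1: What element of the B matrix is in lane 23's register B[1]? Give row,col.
7,5

lane 23⇒23/4=5, 23 mod 4=3
i=1  r:2·3+1+0⇒7  c:5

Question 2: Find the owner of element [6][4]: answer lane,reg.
19,0

c=4→G=4  r=6→rhi=0,T=3,p=0
L=4*4+3=19  i=0*2+0=0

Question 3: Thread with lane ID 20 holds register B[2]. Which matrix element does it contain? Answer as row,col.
lane 20: grp=5 (20/4), tig=0 (20%4)
i=2: r=0*2+0+8=8, c=grp=5

8,5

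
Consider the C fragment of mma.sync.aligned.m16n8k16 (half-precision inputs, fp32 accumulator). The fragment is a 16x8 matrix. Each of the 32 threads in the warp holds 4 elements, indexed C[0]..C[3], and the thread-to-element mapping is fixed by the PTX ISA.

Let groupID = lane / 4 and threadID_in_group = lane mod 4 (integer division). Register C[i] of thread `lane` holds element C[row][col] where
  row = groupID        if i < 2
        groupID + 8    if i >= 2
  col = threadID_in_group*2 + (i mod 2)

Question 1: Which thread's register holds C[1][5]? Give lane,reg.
6,1

r: 1->gid=1,r8=0  c: 5->tid=2,i&1=1
L=1*4+2=6  i=0*2+1=1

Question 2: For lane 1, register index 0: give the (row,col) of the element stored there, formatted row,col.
L=1=>grp=1>>2=0, tig=1&3=1
[0]=>row 0+0=0  col 1·2+0=2

0,2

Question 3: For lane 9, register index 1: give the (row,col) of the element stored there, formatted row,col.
2,3

L=9⇒gr=9>>2=2, th=9&3=1
[1]⇒row 2+0=2  col 1·2+1=3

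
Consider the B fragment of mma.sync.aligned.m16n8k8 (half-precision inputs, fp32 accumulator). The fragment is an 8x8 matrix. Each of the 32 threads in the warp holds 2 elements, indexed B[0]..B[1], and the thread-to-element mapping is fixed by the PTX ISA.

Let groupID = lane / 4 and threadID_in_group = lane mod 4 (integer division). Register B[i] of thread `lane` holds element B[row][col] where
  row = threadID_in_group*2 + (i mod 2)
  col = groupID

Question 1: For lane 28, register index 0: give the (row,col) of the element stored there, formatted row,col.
0,7

L=28->gid=28>>2=7, tid=28&3=0
[0]->row 0·2+0=0  col gid=7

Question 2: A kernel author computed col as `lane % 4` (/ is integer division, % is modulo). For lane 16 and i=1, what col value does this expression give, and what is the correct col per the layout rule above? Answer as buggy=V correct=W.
buggy=0 correct=4

`lane % 4`[16,1]->0
lane 16: gid=4 (16/4), tid=0 (16%4)
i=1: r=0*2+1=1, c=gid=4
col: 0 vs 4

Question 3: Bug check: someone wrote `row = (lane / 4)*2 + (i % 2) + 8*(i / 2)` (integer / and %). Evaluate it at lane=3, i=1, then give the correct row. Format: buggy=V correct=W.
buggy=1 correct=7

`(lane / 4)*2 + (i % 2) + 8*(i / 2)`[3,1]⇒1
L=3⇒gr=3>>2=0, th=3&3=3
[1]⇒row 3·2+1=7  col gr=0
row: 1 vs 7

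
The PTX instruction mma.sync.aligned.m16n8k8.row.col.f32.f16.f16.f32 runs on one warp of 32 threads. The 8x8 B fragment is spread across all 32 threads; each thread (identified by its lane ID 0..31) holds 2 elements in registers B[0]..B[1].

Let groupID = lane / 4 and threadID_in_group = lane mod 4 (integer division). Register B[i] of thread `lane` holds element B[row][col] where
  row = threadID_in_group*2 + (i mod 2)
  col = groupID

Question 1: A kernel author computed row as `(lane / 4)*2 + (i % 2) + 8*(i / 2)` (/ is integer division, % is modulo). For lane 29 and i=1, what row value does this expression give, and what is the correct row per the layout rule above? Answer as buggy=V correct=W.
buggy=15 correct=3

`(lane / 4)*2 + (i % 2) + 8*(i / 2)`[29,1]=>15
lane 29=>29/4=7, 29 mod 4=1
i=1  r:2·1+1=>3  c:7
row: 15 vs 3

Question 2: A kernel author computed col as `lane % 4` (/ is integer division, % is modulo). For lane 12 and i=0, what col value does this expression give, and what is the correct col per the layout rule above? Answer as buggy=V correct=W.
buggy=0 correct=3

`lane % 4`[12,0]->0
L=12->gid=12>>2=3, tid=12&3=0
[0]->row 0·2+0=0  col gid=3
col: 0 vs 3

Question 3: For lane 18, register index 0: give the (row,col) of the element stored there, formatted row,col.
lane 18->18/4=4, 18 mod 4=2
i=0  r:2·2+0->4  c:4

4,4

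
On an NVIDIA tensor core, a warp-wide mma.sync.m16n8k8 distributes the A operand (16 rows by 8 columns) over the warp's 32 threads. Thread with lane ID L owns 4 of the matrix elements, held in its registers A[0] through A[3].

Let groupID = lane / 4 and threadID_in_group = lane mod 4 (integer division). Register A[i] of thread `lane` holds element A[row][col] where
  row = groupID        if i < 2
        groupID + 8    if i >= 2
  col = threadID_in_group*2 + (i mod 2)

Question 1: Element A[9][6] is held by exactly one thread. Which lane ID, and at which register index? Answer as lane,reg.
7,2

r=9⇒gr=1,Rb=1  c=6⇒th=3,odd=0
L=1*4+3=7  i=1*2+0=2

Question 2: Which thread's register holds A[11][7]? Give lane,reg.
15,3

r=11⇒gr=3,Rb=1  c=7⇒th=3,odd=1
L=3*4+3=15  i=1*2+1=3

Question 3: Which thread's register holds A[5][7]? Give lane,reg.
r: 5->gid=5,r8=0  c: 7->tid=3,i&1=1
L=5*4+3=23  i=0*2+1=1

23,1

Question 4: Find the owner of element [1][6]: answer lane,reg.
7,0

r=1->g=1,rb=0  c=6->t=3,b0=0
L=1*4+3=7  i=0*2+0=0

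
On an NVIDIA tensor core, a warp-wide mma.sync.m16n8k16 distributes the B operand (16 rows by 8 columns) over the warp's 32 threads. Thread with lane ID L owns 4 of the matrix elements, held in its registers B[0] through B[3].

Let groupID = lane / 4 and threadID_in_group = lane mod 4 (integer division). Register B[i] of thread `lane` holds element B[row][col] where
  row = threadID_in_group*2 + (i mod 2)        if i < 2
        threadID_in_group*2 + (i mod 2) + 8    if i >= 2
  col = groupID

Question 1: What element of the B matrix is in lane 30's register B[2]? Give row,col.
L=30→G=30>>2=7, T=30&3=2
[2]→row 2·2+0+8=12  col G=7

12,7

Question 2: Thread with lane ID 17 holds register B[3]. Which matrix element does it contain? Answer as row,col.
11,4

lane 17: gid=4 (17/4), tid=1 (17%4)
i=3: r=1*2+1+8=11, c=gid=4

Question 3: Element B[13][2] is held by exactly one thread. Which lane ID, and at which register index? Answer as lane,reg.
10,3

c=2->g=2  r=13->rb=1,t=2,b0=1
L=2*4+2=10  i=1*2+1=3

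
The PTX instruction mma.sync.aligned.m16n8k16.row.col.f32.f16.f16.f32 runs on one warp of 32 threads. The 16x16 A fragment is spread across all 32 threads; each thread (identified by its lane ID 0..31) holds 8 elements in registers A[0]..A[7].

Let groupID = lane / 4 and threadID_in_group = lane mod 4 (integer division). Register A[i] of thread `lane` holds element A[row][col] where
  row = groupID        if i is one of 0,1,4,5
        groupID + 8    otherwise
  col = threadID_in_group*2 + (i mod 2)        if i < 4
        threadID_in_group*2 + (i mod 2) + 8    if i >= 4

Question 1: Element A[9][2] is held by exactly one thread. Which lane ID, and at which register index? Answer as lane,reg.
5,2

r:9=>grp=1,rB=1  c:2=>cB=0,tig=1,lo=0
L=1*4+1=5  i=0*4+1*2+0=2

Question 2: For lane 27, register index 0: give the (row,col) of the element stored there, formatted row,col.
27: grp=6,tig=3
[0] (6+0,3*2+0+0) = (6,6)

6,6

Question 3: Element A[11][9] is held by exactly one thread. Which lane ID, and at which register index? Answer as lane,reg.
r=11->g=3,rb=1  c=9->cb=1,t=0,b0=1
L=3*4+0=12  i=1*4+1*2+1=7

12,7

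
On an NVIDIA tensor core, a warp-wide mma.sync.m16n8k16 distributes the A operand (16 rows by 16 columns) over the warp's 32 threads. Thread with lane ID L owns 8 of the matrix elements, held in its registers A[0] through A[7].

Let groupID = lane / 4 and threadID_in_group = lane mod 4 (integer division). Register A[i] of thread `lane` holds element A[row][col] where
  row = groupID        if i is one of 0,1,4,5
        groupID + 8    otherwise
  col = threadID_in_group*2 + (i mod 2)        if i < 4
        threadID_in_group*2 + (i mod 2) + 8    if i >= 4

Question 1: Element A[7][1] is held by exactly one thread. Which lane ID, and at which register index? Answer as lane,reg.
r=7->g=7,rb=0  c=1->cb=0,t=0,b0=1
L=7*4+0=28  i=0*4+0*2+1=1

28,1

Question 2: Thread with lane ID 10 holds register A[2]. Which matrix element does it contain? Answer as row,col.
10: G=2,T=2
[2] (2+8,2*2+0+0) = (10,4)

10,4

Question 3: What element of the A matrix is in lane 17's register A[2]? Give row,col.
L=17=>grp=17>>2=4, tig=17&3=1
[2]=>row 4+8=12  col 1·2+0+0=2

12,2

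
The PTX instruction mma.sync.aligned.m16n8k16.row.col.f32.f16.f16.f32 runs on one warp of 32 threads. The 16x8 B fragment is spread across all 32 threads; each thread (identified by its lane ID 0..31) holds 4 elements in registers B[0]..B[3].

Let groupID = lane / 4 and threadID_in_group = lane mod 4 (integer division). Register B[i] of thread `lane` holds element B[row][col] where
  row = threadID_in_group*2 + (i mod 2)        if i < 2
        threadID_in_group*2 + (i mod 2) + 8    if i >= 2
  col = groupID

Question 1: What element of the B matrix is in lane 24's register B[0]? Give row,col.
lane 24: G=6 (24/4), T=0 (24%4)
i=0: r=0*2+0+0=0, c=G=6

0,6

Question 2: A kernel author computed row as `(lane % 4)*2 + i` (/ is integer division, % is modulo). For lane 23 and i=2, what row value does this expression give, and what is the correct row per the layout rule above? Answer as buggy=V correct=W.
`(lane % 4)*2 + i`[23,2]->8
lane 23: g=5 (23/4), t=3 (23%4)
i=2: r=3*2+0+8=14, c=g=5
row: 8 vs 14

buggy=8 correct=14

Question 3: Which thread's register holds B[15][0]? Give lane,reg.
3,3

c=0->g=0  r=15->rb=1,t=3,b0=1
L=0*4+3=3  i=1*2+1=3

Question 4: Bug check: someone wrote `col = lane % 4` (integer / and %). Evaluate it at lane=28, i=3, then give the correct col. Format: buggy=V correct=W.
buggy=0 correct=7

`lane % 4`[28,3]->0
L=28->g=28>>2=7, t=28&3=0
[3]->row 0·2+1+8=9  col g=7
col: 0 vs 7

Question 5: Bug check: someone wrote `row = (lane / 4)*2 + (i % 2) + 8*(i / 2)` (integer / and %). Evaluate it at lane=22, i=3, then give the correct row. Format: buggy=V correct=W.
`(lane / 4)*2 + (i % 2) + 8*(i / 2)`[22,3]⇒19
L=22⇒gr=22>>2=5, th=22&3=2
[3]⇒row 2·2+1+8=13  col gr=5
row: 19 vs 13

buggy=19 correct=13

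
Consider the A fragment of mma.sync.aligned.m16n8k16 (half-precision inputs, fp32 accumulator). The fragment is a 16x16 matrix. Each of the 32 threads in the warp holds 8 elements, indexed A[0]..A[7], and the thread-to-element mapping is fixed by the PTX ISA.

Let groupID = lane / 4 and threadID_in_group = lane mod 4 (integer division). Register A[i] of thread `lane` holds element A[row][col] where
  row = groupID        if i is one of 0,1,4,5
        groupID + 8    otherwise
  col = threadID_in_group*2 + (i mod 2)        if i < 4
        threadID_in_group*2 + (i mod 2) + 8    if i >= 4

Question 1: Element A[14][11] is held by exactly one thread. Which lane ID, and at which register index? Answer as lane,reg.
25,7

r:14=>grp=6,rB=1  c:11=>cB=1,tig=1,lo=1
L=6*4+1=25  i=1*4+1*2+1=7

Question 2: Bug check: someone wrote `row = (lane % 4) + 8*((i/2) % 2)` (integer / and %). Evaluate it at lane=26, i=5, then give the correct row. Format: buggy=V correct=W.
`(lane % 4) + 8*((i/2) % 2)`[26,5]⇒2
26: gr=6,th=2
[5] (6+0,2*2+1+8) = (6,13)
row: 2 vs 6

buggy=2 correct=6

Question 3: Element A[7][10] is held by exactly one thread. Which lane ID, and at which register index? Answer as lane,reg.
29,4

r:7=>grp=7,rB=0  c:10=>cB=1,tig=1,lo=0
L=7*4+1=29  i=1*4+0*2+0=4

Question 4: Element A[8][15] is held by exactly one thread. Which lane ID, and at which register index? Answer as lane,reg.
3,7

r=8⇒gr=0,Rb=1  c=15⇒Cb=1,th=3,odd=1
L=0*4+3=3  i=1*4+1*2+1=7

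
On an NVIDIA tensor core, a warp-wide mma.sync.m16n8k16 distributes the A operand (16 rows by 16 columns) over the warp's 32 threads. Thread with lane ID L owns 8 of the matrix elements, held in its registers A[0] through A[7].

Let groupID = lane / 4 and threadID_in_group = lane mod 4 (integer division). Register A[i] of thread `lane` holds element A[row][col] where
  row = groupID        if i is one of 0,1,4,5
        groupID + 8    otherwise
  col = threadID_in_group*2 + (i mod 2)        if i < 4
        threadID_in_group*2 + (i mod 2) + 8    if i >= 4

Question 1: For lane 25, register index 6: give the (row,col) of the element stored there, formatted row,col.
lane 25: gr=6 (25/4), th=1 (25%4)
i=6: r=6+8=14, c=1*2+0+8=10

14,10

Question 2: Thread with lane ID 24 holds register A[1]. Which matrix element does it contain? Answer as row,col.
6,1

24: grp=6,tig=0
[1] (6+0,0*2+1+0) = (6,1)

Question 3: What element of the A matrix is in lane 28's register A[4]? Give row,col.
7,8

L=28→G=28>>2=7, T=28&3=0
[4]→row 7+0=7  col 0·2+0+8=8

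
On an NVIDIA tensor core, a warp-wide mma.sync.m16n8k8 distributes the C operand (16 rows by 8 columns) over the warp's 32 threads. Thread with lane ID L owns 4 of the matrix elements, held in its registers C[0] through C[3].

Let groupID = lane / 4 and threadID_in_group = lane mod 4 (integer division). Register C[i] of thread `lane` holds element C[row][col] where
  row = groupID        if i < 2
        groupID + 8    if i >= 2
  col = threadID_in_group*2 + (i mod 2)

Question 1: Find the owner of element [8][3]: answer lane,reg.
1,3

r=8⇒gr=0,Rb=1  c=3⇒th=1,odd=1
L=0*4+1=1  i=1*2+1=3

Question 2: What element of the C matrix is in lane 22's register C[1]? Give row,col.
L=22⇒gr=22>>2=5, th=22&3=2
[1]⇒row 5+0=5  col 2·2+1=5

5,5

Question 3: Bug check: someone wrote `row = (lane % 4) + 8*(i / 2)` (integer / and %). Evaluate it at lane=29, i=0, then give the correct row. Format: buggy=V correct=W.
buggy=1 correct=7

`(lane % 4) + 8*(i / 2)`[29,0]=>1
lane 29=>29/4=7, 29 mod 4=1
i=0  r:7+0=>7  c:2·1+0=>2
row: 1 vs 7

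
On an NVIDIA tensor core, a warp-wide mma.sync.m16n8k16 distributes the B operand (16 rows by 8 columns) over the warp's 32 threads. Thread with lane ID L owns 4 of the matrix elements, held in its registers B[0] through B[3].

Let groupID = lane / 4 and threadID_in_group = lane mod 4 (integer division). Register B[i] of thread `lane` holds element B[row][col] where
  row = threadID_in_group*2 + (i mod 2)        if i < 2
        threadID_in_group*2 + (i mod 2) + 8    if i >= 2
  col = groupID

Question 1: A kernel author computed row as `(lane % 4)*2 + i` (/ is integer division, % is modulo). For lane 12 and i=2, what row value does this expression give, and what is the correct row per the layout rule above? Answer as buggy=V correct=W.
`(lane % 4)*2 + i`[12,2]->2
L=12->gid=12>>2=3, tid=12&3=0
[2]->row 0·2+0+8=8  col gid=3
row: 2 vs 8

buggy=2 correct=8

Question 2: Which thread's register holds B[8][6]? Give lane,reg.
24,2

c=6->g=6  r=8->rb=1,t=0,b0=0
L=6*4+0=24  i=1*2+0=2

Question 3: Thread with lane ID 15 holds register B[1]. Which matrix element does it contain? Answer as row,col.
7,3

L=15→G=15>>2=3, T=15&3=3
[1]→row 3·2+1+0=7  col G=3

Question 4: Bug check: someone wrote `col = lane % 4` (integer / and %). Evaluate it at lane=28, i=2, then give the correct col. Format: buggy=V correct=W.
`lane % 4`[28,2]->0
L=28->g=28>>2=7, t=28&3=0
[2]->row 0·2+0+8=8  col g=7
col: 0 vs 7

buggy=0 correct=7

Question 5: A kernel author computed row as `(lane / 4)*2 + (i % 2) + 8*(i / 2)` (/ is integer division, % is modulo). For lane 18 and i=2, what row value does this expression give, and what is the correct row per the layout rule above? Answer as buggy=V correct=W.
`(lane / 4)*2 + (i % 2) + 8*(i / 2)`[18,2]->16
L=18->g=18>>2=4, t=18&3=2
[2]->row 2·2+0+8=12  col g=4
row: 16 vs 12

buggy=16 correct=12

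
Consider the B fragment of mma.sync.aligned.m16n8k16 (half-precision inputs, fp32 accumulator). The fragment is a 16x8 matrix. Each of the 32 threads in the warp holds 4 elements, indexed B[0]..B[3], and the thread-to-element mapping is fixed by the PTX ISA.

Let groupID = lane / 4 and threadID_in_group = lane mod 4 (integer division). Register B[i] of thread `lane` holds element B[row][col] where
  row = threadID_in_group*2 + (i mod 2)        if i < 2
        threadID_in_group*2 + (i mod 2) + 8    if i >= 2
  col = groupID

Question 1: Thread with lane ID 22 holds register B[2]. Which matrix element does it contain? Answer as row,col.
12,5

lane 22=>22/4=5, 22 mod 4=2
i=2  r:2·2+0+8=>12  c:5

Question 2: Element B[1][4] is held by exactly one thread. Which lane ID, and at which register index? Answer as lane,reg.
c=4->g=4  r=1->rb=0,t=0,b0=1
L=4*4+0=16  i=0*2+1=1

16,1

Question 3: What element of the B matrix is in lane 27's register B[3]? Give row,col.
15,6

27: gr=6,th=3
[3] (3*2+1+8,6) = (15,6)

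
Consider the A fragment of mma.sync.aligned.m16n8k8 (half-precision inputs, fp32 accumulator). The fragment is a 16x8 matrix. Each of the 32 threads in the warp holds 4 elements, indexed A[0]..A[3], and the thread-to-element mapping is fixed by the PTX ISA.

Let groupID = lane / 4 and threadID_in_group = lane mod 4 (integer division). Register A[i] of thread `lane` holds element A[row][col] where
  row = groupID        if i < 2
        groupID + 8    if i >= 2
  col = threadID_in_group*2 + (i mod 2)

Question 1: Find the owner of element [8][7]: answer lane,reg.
r=8->g=0,rb=1  c=7->t=3,b0=1
L=0*4+3=3  i=1*2+1=3

3,3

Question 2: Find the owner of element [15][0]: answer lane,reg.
r=15⇒gr=7,Rb=1  c=0⇒th=0,odd=0
L=7*4+0=28  i=1*2+0=2

28,2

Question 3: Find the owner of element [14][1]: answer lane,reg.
24,3

r:14=>grp=6,rB=1  c:1=>tig=0,lo=1
L=6*4+0=24  i=1*2+1=3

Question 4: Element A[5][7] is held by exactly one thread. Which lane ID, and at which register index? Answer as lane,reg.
23,1

r=5->g=5,rb=0  c=7->t=3,b0=1
L=5*4+3=23  i=0*2+1=1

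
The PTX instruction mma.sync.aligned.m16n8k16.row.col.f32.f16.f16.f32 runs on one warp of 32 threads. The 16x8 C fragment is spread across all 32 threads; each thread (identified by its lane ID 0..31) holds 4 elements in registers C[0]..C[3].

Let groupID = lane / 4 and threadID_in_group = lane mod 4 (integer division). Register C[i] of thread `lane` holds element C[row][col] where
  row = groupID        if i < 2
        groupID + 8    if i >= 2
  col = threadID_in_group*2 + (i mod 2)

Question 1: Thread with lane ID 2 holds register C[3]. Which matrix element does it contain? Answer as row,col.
lane 2=>2/4=0, 2 mod 4=2
i=3  r:0+8=>8  c:2·2+1=>5

8,5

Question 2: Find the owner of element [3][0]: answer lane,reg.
12,0

r=3->g=3,rb=0  c=0->t=0,b0=0
L=3*4+0=12  i=0*2+0=0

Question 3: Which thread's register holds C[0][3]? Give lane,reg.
1,1

r=0->g=0,rb=0  c=3->t=1,b0=1
L=0*4+1=1  i=0*2+1=1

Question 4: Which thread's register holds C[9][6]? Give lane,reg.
r=9⇒gr=1,Rb=1  c=6⇒th=3,odd=0
L=1*4+3=7  i=1*2+0=2

7,2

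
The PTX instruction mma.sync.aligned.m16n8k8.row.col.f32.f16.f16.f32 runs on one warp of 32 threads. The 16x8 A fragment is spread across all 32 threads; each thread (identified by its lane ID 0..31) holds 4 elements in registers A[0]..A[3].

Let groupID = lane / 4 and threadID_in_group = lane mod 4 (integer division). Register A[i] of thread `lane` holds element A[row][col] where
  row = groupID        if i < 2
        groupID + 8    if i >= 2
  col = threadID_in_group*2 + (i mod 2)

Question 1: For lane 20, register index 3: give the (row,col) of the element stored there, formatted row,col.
20: grp=5,tig=0
[3] (5+8,0*2+1) = (13,1)

13,1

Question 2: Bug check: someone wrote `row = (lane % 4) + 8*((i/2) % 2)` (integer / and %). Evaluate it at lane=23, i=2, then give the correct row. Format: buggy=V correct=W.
buggy=11 correct=13

`(lane % 4) + 8*((i/2) % 2)`[23,2]→11
23: G=5,T=3
[2] (5+8,3*2+0) = (13,6)
row: 11 vs 13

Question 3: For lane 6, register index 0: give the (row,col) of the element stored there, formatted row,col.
1,4

L=6->g=6>>2=1, t=6&3=2
[0]->row 1+0=1  col 2·2+0=4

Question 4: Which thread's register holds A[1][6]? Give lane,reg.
r=1→G=1,rhi=0  c=6→T=3,p=0
L=1*4+3=7  i=0*2+0=0

7,0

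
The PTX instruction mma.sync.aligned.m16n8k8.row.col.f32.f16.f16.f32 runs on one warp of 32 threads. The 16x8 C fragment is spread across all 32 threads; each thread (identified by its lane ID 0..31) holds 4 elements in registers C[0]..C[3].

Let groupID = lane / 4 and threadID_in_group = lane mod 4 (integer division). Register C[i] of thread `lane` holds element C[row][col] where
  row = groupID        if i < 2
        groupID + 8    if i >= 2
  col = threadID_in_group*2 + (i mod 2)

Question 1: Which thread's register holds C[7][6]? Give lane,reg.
r=7→G=7,rhi=0  c=6→T=3,p=0
L=7*4+3=31  i=0*2+0=0

31,0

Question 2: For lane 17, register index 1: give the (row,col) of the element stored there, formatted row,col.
lane 17=>17/4=4, 17 mod 4=1
i=1  r:4+0=>4  c:2·1+1=>3

4,3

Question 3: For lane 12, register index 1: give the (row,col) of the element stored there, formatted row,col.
lane 12: G=3 (12/4), T=0 (12%4)
i=1: r=3+0=3, c=0*2+1=1

3,1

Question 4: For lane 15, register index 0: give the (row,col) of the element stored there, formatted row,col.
3,6

lane 15->15/4=3, 15 mod 4=3
i=0  r:3+0->3  c:2·3+0->6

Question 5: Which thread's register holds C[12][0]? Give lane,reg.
r: 12->gid=4,r8=1  c: 0->tid=0,i&1=0
L=4*4+0=16  i=1*2+0=2

16,2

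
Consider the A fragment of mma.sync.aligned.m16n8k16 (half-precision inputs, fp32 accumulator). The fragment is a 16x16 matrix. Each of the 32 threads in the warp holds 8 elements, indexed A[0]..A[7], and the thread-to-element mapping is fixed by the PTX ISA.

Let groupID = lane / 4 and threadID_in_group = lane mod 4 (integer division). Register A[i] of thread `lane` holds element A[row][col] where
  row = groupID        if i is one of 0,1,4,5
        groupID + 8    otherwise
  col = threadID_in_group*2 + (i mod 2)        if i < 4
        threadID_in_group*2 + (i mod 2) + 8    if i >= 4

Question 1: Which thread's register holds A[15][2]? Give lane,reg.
r=15⇒gr=7,Rb=1  c=2⇒Cb=0,th=1,odd=0
L=7*4+1=29  i=0*4+1*2+0=2

29,2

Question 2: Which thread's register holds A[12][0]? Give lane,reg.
16,2

r: 12->gid=4,r8=1  c: 0->c8=0,tid=0,i&1=0
L=4*4+0=16  i=0*4+1*2+0=2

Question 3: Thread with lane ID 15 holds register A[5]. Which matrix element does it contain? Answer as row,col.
3,15

15: g=3,t=3
[5] (3+0,3*2+1+8) = (3,15)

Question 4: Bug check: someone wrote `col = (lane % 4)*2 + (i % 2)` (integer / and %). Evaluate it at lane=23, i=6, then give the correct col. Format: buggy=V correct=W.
`(lane % 4)*2 + (i % 2)`[23,6]→6
lane 23→23/4=5, 23 mod 4=3
i=6  r:5+8→13  c:2·3+0+8→14
col: 6 vs 14

buggy=6 correct=14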